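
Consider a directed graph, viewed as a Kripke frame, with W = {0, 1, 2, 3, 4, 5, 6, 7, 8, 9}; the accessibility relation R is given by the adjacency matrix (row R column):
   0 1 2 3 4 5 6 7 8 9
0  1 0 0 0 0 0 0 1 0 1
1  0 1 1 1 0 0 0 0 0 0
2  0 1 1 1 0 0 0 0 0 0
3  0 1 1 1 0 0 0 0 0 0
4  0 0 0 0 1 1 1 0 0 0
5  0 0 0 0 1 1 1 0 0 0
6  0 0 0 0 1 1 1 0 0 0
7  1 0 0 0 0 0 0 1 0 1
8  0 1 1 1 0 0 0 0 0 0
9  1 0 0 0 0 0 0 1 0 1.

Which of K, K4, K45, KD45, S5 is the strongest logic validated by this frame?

KD45

Transitive (axiom 4): yes — every two-step R-path is closed by a direct edge.
Euclidean (axiom 5): yes — any two successors of a common world are R-related.
Serial (axiom D): yes — every world has a successor (e.g. 0 R 0).
Reflexive (axiom T): no — 8 is not related to itself.
So F validates K, K4, K45, KD45; S5 would additionally require R to be reflexive. The strongest is KD45.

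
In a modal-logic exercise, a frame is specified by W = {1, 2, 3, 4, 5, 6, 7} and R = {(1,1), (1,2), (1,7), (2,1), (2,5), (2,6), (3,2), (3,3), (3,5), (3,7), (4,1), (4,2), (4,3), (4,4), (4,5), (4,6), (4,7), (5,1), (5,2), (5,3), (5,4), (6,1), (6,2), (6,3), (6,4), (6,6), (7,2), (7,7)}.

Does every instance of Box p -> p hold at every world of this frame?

The schema T characterises exactly the reflexive frames.
Reflexive: no — 2 is not related to itself.

No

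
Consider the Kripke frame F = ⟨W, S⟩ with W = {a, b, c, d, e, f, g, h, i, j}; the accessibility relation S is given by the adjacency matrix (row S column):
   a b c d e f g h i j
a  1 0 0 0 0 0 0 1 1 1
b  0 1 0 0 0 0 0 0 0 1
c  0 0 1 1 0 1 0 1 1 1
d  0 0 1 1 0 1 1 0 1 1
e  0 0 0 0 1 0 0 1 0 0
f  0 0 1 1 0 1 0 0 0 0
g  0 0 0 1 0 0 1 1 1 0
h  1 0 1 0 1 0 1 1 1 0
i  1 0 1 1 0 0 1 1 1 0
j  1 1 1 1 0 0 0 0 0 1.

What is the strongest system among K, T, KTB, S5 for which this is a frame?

Reflexive (axiom T): yes — every world is S-related to itself.
Symmetric (axiom B): yes — every pair in S has its reverse in S.
Euclidean (axiom 5): no — a S h and a S j, but not h S j.
So F validates K, T, KTB; S5 would additionally require S to be Euclidean. The strongest is KTB.

KTB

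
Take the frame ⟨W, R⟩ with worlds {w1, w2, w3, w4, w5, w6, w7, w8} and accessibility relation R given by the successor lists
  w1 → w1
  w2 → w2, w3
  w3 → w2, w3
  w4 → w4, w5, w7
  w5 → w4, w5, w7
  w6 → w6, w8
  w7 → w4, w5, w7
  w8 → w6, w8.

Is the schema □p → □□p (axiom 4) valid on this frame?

By correspondence theory, 4 is valid on a frame iff R is transitive.
Transitive: yes — every two-step R-path is closed by a direct edge.

Yes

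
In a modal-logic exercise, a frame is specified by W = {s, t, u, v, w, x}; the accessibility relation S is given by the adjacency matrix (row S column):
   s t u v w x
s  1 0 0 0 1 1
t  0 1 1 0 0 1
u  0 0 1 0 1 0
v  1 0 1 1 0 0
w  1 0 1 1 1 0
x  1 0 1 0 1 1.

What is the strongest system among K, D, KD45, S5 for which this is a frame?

D

Serial (axiom D): yes — every world has a successor (e.g. s S s).
Euclidean (axiom 5): no — s S w and s S x, but not w S x.
Transitive (axiom 4): no — s S w and w S u, but not s S u.
Reflexive (axiom T): yes — every world is S-related to itself.
So F validates K, D; KD45 would additionally require S to be Euclidean and transitive. The strongest is D.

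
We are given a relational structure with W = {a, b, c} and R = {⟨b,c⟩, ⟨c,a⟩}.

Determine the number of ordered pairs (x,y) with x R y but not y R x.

2

Enumerating: (b,c), (c,a).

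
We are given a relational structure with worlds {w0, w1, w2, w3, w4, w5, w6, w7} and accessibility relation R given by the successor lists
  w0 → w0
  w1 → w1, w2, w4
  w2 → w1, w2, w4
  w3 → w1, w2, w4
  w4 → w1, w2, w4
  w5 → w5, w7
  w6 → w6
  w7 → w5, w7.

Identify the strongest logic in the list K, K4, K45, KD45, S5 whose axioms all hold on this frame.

KD45

Transitive (axiom 4): yes — every two-step R-path is closed by a direct edge.
Euclidean (axiom 5): yes — any two successors of a common world are R-related.
Serial (axiom D): yes — every world has a successor (e.g. w0 R w0).
Reflexive (axiom T): no — w3 is not related to itself.
So F validates K, K4, K45, KD45; S5 would additionally require R to be reflexive. The strongest is KD45.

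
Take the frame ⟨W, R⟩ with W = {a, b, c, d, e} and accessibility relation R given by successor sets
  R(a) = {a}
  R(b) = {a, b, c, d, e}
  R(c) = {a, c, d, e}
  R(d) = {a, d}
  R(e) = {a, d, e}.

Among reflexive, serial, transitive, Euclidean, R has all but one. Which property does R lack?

Reflexive: yes — every world is R-related to itself.
Serial: yes — every world has a successor (e.g. a R a).
Transitive: yes — every two-step R-path is closed by a direct edge.
Euclidean: no — b R a and b R c, but not a R c.
Only Euclidean fails.

Euclidean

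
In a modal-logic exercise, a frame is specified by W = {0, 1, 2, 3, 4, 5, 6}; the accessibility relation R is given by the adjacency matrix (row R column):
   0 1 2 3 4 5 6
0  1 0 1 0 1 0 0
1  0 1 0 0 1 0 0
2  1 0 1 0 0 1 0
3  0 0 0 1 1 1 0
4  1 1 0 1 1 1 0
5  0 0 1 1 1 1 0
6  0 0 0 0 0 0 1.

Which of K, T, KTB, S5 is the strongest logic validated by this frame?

KTB

Reflexive (axiom T): yes — every world is R-related to itself.
Symmetric (axiom B): yes — every pair in R has its reverse in R.
Euclidean (axiom 5): no — 0 R 2 and 0 R 4, but not 2 R 4.
So F validates K, T, KTB; S5 would additionally require R to be Euclidean. The strongest is KTB.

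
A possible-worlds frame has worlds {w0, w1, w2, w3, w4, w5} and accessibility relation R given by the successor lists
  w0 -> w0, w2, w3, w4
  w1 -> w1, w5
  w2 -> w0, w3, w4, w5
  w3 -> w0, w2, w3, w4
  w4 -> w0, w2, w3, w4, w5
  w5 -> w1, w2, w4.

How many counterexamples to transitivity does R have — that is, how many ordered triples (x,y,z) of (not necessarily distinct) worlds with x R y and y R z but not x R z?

19

Enumerating: (w0,w2,w5), (w0,w4,w5), (w1,w5,w2), (w1,w5,w4), (w2,w0,w2), (w2,w3,w2), (w2,w4,w2), (w2,w5,w1), (w2,w5,w2), (w3,w2,w5), (w3,w4,w5), (w4,w5,w1), … and 7 more.
Total: 19.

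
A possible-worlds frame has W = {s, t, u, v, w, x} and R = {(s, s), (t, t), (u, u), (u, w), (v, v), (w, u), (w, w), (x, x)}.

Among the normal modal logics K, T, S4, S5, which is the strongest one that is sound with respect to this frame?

Reflexive (axiom T): yes — every world is R-related to itself.
Transitive (axiom 4): yes — every two-step R-path is closed by a direct edge.
Euclidean (axiom 5): yes — any two successors of a common world are R-related.
So F validates K, T, S4, S5. The strongest is S5.

S5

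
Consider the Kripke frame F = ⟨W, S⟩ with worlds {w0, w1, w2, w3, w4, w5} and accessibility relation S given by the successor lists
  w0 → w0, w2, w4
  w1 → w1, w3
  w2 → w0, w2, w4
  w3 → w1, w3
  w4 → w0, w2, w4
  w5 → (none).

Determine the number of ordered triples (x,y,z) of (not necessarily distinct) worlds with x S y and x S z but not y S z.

S is Euclidean; there are no such tuples.

0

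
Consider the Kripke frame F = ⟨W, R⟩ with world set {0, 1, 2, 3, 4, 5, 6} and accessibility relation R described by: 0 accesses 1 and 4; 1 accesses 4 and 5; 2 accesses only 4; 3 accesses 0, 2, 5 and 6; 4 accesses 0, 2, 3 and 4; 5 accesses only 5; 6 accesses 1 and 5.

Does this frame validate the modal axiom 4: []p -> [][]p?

No

Axiom 4 corresponds to the accessibility relation being transitive.
Transitive: no — 0 R 1 and 1 R 5, but not 0 R 5.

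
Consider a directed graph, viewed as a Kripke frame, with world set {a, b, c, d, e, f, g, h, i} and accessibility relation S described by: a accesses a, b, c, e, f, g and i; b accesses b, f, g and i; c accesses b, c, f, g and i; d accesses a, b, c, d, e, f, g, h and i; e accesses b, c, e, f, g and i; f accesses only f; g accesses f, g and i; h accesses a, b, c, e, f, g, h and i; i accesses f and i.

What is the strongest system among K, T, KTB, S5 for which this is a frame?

Reflexive (axiom T): yes — every world is S-related to itself.
Symmetric (axiom B): no — a S b but not b S a.
Euclidean (axiom 5): no — a S b and a S c, but not b S c.
So F validates K, T; KTB would additionally require S to be symmetric. The strongest is T.

T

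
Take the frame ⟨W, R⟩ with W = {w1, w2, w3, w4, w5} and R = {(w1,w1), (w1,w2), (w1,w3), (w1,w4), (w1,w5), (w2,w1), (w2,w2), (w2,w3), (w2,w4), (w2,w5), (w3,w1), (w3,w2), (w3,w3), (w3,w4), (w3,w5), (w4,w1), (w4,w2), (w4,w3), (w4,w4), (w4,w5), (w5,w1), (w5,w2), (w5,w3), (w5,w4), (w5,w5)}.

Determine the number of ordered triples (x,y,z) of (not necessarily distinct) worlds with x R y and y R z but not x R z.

R is transitive; there are no such tuples.

0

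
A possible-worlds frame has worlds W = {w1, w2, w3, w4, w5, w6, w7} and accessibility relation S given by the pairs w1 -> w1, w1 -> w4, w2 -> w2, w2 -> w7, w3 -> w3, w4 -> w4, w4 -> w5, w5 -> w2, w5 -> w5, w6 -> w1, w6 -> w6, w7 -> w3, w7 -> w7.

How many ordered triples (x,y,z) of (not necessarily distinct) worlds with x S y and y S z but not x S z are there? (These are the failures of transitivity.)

5

Enumerating: (w1,w4,w5), (w2,w7,w3), (w4,w5,w2), (w5,w2,w7), (w6,w1,w4).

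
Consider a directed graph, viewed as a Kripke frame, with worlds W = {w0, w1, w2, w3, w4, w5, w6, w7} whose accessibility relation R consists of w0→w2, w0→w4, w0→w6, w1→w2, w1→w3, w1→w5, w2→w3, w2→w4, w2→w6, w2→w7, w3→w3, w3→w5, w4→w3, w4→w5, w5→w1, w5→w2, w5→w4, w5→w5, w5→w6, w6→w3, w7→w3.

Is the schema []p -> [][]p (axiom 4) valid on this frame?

By correspondence theory, 4 is valid on a frame iff R is transitive.
Transitive: no — w0 R w2 and w2 R w3, but not w0 R w3.

No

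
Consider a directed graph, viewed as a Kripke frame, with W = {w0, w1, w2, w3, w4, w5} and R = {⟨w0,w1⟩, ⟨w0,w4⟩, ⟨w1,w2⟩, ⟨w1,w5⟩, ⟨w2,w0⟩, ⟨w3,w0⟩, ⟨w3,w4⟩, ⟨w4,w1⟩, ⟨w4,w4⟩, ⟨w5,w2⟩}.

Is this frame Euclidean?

Euclidean: no — w0 R w1 and w0 R w4, but not w1 R w4.

No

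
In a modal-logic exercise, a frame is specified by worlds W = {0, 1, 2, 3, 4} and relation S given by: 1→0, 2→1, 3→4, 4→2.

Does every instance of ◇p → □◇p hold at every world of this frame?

By correspondence theory, 5 is valid on a frame iff S is Euclidean.
Euclidean: no — 1 S 0 and 1 S 0, but not 0 S 0.

No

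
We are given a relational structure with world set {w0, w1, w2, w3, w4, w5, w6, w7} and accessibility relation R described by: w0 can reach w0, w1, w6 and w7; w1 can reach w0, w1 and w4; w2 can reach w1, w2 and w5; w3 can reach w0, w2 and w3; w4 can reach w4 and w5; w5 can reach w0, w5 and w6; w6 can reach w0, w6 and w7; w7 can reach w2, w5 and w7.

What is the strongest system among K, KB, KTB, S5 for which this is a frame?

Symmetric (axiom B): no — w0 R w7 but not w7 R w0.
Reflexive (axiom T): yes — every world is R-related to itself.
Euclidean (axiom 5): no — w0 R w1 and w0 R w6, but not w1 R w6.
So F validates K; KB would additionally require R to be symmetric. The strongest is K.

K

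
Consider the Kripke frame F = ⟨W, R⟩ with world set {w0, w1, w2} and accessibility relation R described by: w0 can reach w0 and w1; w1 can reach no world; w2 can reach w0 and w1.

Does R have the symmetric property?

No

Symmetric: no — w0 R w1 but not w1 R w0.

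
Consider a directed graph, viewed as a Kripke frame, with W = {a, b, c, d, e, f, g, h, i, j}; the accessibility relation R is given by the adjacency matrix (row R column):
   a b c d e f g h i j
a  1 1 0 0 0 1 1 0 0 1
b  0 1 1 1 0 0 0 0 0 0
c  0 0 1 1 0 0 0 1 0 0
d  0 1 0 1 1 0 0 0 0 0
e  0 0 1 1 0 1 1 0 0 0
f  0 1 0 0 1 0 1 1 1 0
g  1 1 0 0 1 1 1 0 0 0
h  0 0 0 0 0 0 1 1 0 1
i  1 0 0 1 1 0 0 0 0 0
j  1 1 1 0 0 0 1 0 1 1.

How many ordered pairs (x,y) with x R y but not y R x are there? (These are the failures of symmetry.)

19

Enumerating: (a,b), (a,f), (b,c), (c,d), (c,h), (e,c), (f,b), (f,h), (f,i), (g,b), (h,g), (h,j), … and 7 more.
Total: 19.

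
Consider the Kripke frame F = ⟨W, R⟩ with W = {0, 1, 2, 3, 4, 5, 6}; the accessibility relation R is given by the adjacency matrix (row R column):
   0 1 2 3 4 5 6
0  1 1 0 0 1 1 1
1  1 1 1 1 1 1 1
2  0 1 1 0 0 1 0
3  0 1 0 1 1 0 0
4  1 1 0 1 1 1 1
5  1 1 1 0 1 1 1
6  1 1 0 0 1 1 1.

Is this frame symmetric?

Yes

Symmetric: yes — every pair in R has its reverse in R.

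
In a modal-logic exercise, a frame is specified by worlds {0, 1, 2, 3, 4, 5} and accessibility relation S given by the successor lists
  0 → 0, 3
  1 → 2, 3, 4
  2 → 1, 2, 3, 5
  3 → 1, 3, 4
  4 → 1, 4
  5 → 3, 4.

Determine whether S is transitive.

No

Transitive: no — 0 S 3 and 3 S 1, but not 0 S 1.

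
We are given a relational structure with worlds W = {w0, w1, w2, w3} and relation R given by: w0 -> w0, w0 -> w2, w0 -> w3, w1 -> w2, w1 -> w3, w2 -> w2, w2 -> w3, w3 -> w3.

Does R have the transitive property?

Yes

Transitive: yes — every two-step R-path is closed by a direct edge.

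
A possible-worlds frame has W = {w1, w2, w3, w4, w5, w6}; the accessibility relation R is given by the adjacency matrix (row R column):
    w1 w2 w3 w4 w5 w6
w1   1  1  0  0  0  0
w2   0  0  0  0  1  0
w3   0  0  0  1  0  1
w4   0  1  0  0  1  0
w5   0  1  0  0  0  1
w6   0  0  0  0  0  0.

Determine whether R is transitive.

Transitive: no — w1 R w2 and w2 R w5, but not w1 R w5.

No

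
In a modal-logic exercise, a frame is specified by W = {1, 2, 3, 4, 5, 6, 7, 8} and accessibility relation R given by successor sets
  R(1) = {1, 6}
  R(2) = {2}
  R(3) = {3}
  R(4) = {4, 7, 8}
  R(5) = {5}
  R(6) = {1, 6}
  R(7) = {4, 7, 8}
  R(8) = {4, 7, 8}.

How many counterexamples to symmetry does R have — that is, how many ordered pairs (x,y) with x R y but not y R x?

0

R is symmetric; there are no such tuples.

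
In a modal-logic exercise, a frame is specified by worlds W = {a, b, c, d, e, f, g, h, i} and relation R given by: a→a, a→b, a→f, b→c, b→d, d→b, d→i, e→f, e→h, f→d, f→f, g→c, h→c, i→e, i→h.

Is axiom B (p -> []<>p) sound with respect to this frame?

No

The schema B characterises exactly the symmetric frames.
Symmetric: no — a R b but not b R a.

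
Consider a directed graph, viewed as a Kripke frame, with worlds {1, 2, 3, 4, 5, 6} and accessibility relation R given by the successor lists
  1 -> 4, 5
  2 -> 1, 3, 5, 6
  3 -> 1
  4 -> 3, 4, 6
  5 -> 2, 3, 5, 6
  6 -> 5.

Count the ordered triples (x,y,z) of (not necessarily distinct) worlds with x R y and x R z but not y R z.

Enumerating: (1,4,5), (1,5,4), (2,1,1), (2,1,3), (2,1,6), (2,3,3), (2,3,5), (2,3,6), (2,5,1), (2,6,1), (2,6,3), (2,6,6), … and 15 more.
Total: 27.

27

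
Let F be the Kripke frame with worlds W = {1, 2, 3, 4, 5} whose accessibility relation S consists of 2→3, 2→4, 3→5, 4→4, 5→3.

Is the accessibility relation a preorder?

No

Reflexive: no — 1 is not related to itself.
Transitive: no — 2 S 3 and 3 S 5, but not 2 S 5.
So S is not a preorder.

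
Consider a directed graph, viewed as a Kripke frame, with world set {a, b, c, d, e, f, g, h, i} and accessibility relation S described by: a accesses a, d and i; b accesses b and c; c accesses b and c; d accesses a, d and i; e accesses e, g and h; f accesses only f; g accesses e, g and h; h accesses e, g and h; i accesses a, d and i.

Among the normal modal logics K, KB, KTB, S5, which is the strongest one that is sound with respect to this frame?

S5

Symmetric (axiom B): yes — every pair in S has its reverse in S.
Reflexive (axiom T): yes — every world is S-related to itself.
Euclidean (axiom 5): yes — any two successors of a common world are S-related.
So F validates K, KB, KTB, S5. The strongest is S5.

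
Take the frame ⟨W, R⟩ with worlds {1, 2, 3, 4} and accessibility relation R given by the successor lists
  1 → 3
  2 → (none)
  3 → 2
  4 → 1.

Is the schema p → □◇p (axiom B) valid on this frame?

No

Axiom B corresponds to the accessibility relation being symmetric.
Symmetric: no — 1 R 3 but not 3 R 1.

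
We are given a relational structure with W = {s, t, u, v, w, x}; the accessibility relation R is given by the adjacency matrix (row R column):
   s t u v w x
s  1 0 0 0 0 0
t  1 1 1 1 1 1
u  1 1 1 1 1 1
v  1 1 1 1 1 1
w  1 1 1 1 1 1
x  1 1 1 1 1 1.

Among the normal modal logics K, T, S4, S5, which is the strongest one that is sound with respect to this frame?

Reflexive (axiom T): yes — every world is R-related to itself.
Transitive (axiom 4): yes — every two-step R-path is closed by a direct edge.
Euclidean (axiom 5): no — t R s and t R u, but not s R u.
So F validates K, T, S4; S5 would additionally require R to be Euclidean. The strongest is S4.

S4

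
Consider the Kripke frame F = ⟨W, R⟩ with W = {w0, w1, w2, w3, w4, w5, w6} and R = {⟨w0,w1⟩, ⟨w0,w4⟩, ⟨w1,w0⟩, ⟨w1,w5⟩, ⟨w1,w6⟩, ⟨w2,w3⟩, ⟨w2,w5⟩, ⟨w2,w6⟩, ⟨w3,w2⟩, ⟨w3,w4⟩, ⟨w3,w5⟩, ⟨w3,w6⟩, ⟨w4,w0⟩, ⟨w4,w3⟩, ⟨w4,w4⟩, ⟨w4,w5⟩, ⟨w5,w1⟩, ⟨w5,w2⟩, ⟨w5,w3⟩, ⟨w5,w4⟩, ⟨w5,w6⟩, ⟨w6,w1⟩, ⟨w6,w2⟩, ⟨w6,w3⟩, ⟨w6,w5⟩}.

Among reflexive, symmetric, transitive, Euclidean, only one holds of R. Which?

symmetric

Reflexive: no — w0 is not related to itself.
Symmetric: yes — every pair in R has its reverse in R.
Transitive: no — w0 R w1 and w1 R w5, but not w0 R w5.
Euclidean: no — w0 R w1 and w0 R w4, but not w1 R w4.
Only symmetric holds.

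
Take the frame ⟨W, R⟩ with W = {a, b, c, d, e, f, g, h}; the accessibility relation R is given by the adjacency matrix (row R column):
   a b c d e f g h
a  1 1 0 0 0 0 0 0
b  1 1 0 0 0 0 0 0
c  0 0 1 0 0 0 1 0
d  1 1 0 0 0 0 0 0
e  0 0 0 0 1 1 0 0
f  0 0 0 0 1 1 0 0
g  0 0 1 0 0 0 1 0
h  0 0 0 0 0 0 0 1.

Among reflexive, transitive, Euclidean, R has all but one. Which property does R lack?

reflexive

Reflexive: no — d is not related to itself.
Transitive: yes — every two-step R-path is closed by a direct edge.
Euclidean: yes — any two successors of a common world are R-related.
Only reflexive fails.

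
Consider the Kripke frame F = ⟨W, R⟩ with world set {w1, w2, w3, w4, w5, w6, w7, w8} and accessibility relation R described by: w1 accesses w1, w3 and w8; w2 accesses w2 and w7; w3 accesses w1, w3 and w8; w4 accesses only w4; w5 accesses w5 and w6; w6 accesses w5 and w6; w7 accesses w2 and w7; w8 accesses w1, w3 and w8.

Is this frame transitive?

Yes

Transitive: yes — every two-step R-path is closed by a direct edge.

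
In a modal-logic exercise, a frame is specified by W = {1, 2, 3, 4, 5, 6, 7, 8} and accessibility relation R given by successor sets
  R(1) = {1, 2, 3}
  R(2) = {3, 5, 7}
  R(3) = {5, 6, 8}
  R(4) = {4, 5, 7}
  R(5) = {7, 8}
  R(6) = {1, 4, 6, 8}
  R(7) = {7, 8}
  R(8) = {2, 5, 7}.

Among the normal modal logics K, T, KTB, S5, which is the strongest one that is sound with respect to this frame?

K

Reflexive (axiom T): no — 2 is not related to itself.
Symmetric (axiom B): no — 1 R 2 but not 2 R 1.
Euclidean (axiom 5): no — 1 R 3 and 1 R 2, but not 3 R 2.
So F validates K; T would additionally require R to be reflexive. The strongest is K.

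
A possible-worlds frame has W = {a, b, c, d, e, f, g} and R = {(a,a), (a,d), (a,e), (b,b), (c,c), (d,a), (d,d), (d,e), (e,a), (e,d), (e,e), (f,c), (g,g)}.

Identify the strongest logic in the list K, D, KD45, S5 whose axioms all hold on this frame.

Serial (axiom D): yes — every world has a successor (e.g. a R a).
Euclidean (axiom 5): yes — any two successors of a common world are R-related.
Transitive (axiom 4): yes — every two-step R-path is closed by a direct edge.
Reflexive (axiom T): no — f is not related to itself.
So F validates K, D, KD45; S5 would additionally require R to be reflexive. The strongest is KD45.

KD45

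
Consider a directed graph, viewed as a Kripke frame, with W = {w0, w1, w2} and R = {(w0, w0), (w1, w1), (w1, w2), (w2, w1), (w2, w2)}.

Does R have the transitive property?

Transitive: yes — every two-step R-path is closed by a direct edge.

Yes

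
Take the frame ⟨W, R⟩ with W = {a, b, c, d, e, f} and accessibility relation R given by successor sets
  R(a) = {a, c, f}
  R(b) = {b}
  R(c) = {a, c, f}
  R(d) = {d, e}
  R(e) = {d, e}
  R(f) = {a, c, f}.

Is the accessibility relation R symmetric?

Symmetric: yes — every pair in R has its reverse in R.

Yes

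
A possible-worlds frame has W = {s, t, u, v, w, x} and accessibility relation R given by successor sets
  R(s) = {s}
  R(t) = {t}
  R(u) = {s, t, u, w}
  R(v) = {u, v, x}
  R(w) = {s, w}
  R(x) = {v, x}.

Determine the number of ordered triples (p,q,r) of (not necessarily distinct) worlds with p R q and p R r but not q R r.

12

Enumerating: (u,s,t), (u,s,u), (u,s,w), (u,t,s), (u,t,u), (u,t,w), (u,w,t), (u,w,u), (v,u,v), (v,u,x), (v,x,u), (w,s,w).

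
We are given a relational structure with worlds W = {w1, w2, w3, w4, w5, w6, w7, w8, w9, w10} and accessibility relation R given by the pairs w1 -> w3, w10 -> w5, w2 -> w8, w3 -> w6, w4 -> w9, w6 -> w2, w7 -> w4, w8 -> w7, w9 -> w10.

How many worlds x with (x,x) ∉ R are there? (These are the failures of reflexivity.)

Enumerating: w1, w2, w3, w4, w5, w6, w7, w8, w9, w10.

10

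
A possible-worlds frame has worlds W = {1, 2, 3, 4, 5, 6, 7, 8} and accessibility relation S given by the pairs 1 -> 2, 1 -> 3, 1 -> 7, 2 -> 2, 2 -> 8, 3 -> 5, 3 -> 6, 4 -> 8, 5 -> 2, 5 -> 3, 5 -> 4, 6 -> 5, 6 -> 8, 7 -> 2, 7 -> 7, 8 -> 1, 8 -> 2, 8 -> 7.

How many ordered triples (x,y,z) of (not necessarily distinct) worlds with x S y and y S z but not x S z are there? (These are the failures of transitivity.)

Enumerating: (1,2,8), (1,3,5), (1,3,6), (2,8,1), (2,8,7), (3,5,2), (3,5,3), (3,5,4), (3,6,8), (4,8,1), (4,8,2), (4,8,7), … and 13 more.
Total: 25.

25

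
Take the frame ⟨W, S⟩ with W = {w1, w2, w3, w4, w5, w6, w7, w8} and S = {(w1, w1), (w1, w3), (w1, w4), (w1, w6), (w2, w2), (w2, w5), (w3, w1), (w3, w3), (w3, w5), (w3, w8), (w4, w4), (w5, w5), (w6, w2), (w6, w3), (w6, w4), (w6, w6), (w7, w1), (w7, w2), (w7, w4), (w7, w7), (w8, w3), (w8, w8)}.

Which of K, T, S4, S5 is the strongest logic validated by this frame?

Reflexive (axiom T): yes — every world is S-related to itself.
Transitive (axiom 4): no — w1 S w3 and w3 S w5, but not w1 S w5.
Euclidean (axiom 5): no — w1 S w3 and w1 S w4, but not w3 S w4.
So F validates K, T; S4 would additionally require S to be transitive. The strongest is T.

T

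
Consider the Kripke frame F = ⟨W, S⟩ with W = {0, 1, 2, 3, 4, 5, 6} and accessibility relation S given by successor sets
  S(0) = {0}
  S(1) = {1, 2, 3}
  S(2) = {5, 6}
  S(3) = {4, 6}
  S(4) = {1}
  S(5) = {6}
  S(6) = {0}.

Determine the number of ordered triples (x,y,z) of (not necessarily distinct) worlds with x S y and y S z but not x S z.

Enumerating: (1,2,5), (1,2,6), (1,3,4), (1,3,6), (2,6,0), (3,4,1), (3,6,0), (4,1,2), (4,1,3), (5,6,0).

10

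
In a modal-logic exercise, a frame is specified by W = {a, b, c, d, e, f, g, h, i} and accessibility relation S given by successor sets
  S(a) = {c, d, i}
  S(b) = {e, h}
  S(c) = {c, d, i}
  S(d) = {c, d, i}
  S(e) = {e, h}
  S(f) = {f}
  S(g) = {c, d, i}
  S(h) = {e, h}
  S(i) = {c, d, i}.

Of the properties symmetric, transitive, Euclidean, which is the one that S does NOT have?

Symmetric: no — a S c but not c S a.
Transitive: yes — every two-step S-path is closed by a direct edge.
Euclidean: yes — any two successors of a common world are S-related.
Only symmetric fails.

symmetric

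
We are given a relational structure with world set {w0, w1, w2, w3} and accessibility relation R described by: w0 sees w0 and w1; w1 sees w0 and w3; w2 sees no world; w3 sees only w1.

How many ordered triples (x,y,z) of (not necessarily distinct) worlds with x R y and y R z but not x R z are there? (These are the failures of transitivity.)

5

Enumerating: (w0,w1,w3), (w1,w0,w1), (w1,w3,w1), (w3,w1,w0), (w3,w1,w3).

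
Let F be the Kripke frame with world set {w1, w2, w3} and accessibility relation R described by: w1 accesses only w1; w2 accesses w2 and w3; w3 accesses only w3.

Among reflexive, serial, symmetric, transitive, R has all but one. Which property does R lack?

Reflexive: yes — every world is R-related to itself.
Serial: yes — every world has a successor (e.g. w1 R w1).
Symmetric: no — w2 R w3 but not w3 R w2.
Transitive: yes — every two-step R-path is closed by a direct edge.
Only symmetric fails.

symmetric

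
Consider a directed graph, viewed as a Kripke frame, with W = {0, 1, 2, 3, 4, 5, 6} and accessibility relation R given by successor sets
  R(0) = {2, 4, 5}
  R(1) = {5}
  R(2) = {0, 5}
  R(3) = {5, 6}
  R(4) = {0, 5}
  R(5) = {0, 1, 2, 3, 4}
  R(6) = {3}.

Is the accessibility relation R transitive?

Transitive: no — 0 R 5 and 5 R 1, but not 0 R 1.

No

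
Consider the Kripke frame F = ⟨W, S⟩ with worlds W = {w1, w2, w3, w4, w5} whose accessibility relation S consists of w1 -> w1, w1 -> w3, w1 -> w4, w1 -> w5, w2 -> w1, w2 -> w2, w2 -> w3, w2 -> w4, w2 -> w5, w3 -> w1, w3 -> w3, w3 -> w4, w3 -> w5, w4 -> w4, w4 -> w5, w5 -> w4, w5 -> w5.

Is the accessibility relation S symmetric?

No

Symmetric: no — w1 S w4 but not w4 S w1.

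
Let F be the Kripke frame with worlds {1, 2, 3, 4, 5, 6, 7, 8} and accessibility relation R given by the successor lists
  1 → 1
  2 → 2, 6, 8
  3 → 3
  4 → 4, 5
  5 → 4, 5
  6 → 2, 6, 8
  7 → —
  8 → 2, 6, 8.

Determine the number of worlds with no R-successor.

Enumerating: 7.

1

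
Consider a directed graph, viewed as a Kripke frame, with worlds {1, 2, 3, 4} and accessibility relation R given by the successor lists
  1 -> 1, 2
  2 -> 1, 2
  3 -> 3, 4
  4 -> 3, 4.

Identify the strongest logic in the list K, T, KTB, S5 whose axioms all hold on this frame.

Reflexive (axiom T): yes — every world is R-related to itself.
Symmetric (axiom B): yes — every pair in R has its reverse in R.
Euclidean (axiom 5): yes — any two successors of a common world are R-related.
So F validates K, T, KTB, S5. The strongest is S5.

S5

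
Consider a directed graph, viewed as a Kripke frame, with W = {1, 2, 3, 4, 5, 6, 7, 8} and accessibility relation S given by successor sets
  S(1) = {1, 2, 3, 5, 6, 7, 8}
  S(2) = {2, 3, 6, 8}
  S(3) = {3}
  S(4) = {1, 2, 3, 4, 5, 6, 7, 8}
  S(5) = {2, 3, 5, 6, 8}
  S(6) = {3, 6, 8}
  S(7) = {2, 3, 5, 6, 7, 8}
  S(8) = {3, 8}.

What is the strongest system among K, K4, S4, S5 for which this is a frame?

Transitive (axiom 4): yes — every two-step S-path is closed by a direct edge.
Reflexive (axiom T): yes — every world is S-related to itself.
Euclidean (axiom 5): no — 1 S 2 and 1 S 5, but not 2 S 5.
So F validates K, K4, S4; S5 would additionally require S to be Euclidean. The strongest is S4.

S4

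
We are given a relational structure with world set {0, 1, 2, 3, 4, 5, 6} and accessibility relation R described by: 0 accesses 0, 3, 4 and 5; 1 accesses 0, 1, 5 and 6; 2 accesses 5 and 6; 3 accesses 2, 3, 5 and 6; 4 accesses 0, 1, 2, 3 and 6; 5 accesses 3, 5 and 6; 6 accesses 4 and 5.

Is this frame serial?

Serial: yes — every world has a successor (e.g. 0 R 0).

Yes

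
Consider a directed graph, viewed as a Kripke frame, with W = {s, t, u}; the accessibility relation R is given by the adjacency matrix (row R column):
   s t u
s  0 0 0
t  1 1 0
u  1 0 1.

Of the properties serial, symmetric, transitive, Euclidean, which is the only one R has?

transitive

Serial: no — s has no R-successor.
Symmetric: no — t R s but not s R t.
Transitive: yes — every two-step R-path is closed by a direct edge.
Euclidean: no — t R s and t R s, but not s R s.
Only transitive holds.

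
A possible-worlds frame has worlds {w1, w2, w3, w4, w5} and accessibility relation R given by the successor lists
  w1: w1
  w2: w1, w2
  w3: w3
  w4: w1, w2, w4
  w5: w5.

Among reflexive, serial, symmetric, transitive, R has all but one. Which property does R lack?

Reflexive: yes — every world is R-related to itself.
Serial: yes — every world has a successor (e.g. w1 R w1).
Symmetric: no — w2 R w1 but not w1 R w2.
Transitive: yes — every two-step R-path is closed by a direct edge.
Only symmetric fails.

symmetric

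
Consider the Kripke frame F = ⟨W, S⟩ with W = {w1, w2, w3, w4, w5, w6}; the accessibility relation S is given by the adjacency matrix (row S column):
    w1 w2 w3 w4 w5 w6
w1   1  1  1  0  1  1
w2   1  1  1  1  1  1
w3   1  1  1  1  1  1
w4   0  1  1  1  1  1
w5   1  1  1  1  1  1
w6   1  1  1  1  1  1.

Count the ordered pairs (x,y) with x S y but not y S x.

S is symmetric; there are no such tuples.

0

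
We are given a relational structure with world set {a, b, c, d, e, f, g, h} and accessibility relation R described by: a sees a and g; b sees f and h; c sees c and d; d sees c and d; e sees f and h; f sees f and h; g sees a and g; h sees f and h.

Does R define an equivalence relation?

Reflexive: no — b is not related to itself.
Symmetric: no — b R f but not f R b.
Transitive: yes — every two-step R-path is closed by a direct edge.
So R is not an equivalence relation.

No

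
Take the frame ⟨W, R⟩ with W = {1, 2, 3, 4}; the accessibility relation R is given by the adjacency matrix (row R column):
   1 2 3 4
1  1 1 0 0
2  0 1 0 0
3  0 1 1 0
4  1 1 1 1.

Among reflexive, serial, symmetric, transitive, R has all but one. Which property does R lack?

symmetric

Reflexive: yes — every world is R-related to itself.
Serial: yes — every world has a successor (e.g. 1 R 1).
Symmetric: no — 1 R 2 but not 2 R 1.
Transitive: yes — every two-step R-path is closed by a direct edge.
Only symmetric fails.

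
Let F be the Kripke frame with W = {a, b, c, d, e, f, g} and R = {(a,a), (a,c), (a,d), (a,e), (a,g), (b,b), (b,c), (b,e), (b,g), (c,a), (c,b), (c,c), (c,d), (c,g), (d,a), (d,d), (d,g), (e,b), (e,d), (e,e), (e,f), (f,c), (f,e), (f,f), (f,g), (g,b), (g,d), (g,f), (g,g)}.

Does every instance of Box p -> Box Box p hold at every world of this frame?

Axiom 4 corresponds to the accessibility relation being transitive.
Transitive: no — a R c and c R b, but not a R b.

No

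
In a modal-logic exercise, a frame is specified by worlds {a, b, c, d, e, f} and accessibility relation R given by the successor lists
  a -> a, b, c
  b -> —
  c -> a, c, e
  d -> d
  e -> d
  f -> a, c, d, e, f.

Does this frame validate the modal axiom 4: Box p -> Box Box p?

No

By correspondence theory, 4 is valid on a frame iff R is transitive.
Transitive: no — a R c and c R e, but not a R e.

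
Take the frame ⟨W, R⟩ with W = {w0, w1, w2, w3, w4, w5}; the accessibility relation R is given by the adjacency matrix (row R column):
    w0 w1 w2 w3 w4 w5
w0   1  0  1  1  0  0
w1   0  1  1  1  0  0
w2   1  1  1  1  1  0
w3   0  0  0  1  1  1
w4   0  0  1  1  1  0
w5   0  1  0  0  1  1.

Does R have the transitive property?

Transitive: no — w0 R w2 and w2 R w1, but not w0 R w1.

No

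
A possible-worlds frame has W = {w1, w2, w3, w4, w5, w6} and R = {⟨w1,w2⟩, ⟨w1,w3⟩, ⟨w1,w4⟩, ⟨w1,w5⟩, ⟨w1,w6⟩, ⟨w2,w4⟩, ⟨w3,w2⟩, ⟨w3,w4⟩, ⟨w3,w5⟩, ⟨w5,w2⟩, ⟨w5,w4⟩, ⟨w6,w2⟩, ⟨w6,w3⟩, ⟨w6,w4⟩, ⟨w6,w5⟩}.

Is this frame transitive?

Transitive: yes — every two-step R-path is closed by a direct edge.

Yes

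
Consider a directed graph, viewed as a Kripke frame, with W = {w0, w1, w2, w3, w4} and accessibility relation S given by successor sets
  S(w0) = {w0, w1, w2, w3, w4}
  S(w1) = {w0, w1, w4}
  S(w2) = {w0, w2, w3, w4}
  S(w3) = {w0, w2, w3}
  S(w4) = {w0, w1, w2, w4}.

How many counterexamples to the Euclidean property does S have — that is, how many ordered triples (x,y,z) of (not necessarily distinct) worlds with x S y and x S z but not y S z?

Enumerating: (w0,w1,w2), (w0,w1,w3), (w0,w2,w1), (w0,w3,w1), (w0,w3,w4), (w0,w4,w3), (w2,w3,w4), (w2,w4,w3), (w4,w1,w2), (w4,w2,w1).

10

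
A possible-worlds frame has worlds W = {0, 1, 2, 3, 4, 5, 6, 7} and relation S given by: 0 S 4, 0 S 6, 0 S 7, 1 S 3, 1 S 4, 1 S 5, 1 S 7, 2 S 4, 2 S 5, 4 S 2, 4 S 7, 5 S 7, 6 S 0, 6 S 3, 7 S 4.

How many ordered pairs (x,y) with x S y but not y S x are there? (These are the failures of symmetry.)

9

Enumerating: (0,4), (0,7), (1,3), (1,4), (1,5), (1,7), (2,5), (5,7), (6,3).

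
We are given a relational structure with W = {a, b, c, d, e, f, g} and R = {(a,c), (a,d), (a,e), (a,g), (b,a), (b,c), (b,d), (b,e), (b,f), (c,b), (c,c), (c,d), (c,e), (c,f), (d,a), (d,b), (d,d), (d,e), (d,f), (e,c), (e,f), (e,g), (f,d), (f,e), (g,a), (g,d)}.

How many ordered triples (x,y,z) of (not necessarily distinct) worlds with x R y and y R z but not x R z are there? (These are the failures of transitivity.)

38

Enumerating: (a,c,b), (a,c,f), (a,d,a), (a,d,b), (a,d,f), (a,e,f), (a,g,a), (b,a,g), (b,c,b), (b,d,b), (b,e,g), (c,b,a), … and 26 more.
Total: 38.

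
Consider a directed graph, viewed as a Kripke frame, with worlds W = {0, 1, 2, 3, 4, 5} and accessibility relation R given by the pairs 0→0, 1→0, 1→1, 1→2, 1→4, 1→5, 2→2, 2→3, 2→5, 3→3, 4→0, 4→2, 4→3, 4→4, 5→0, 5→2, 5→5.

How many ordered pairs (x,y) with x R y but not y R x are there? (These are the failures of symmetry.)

Enumerating: (1,0), (1,2), (1,4), (1,5), (2,3), (4,0), (4,2), (4,3), (5,0).

9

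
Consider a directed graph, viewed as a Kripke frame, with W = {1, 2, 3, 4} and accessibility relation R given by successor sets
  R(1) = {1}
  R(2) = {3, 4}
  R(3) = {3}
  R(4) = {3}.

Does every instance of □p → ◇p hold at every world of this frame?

The schema D characterises exactly the serial frames.
Serial: yes — every world has a successor (e.g. 1 R 1).

Yes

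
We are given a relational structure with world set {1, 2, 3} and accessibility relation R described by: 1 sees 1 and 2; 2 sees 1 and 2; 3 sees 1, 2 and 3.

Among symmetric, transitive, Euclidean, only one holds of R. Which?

transitive

Symmetric: no — 3 R 1 but not 1 R 3.
Transitive: yes — every two-step R-path is closed by a direct edge.
Euclidean: no — 3 R 1 and 3 R 3, but not 1 R 3.
Only transitive holds.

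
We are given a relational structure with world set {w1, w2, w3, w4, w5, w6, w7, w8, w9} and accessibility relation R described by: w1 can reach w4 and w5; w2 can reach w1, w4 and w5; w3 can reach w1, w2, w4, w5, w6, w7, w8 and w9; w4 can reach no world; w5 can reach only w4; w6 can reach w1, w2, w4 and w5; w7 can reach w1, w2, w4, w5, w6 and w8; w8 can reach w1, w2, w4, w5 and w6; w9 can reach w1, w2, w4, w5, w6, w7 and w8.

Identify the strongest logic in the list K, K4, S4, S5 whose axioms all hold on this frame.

K4

Transitive (axiom 4): yes — every two-step R-path is closed by a direct edge.
Reflexive (axiom T): no — w1 is not related to itself.
Euclidean (axiom 5): no — w1 R w4 and w1 R w5, but not w4 R w5.
So F validates K, K4; S4 would additionally require R to be reflexive. The strongest is K4.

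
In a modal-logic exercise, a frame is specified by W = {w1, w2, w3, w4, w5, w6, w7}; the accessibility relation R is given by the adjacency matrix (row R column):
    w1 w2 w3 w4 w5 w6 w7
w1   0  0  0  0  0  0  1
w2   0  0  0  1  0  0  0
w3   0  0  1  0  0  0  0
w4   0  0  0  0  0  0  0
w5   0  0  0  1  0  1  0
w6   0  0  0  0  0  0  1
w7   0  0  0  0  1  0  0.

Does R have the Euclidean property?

No

Euclidean: no — w5 R w4 and w5 R w6, but not w4 R w6.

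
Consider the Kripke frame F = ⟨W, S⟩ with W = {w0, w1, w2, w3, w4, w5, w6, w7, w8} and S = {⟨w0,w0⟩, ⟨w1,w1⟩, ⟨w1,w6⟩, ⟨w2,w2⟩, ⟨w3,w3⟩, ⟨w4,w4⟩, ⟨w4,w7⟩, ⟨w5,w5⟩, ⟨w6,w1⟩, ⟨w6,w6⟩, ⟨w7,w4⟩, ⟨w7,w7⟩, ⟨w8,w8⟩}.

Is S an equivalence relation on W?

Yes

Reflexive: yes — every world is S-related to itself.
Symmetric: yes — every pair in S has its reverse in S.
Transitive: yes — every two-step S-path is closed by a direct edge.
So S is an equivalence relation.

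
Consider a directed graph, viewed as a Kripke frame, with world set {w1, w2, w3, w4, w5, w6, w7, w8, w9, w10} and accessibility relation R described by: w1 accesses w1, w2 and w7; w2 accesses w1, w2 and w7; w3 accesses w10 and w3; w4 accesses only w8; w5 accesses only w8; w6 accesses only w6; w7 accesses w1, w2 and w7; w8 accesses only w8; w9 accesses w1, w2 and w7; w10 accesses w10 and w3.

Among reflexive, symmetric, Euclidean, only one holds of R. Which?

Euclidean

Reflexive: no — w4 is not related to itself.
Symmetric: no — w4 R w8 but not w8 R w4.
Euclidean: yes — any two successors of a common world are R-related.
Only Euclidean holds.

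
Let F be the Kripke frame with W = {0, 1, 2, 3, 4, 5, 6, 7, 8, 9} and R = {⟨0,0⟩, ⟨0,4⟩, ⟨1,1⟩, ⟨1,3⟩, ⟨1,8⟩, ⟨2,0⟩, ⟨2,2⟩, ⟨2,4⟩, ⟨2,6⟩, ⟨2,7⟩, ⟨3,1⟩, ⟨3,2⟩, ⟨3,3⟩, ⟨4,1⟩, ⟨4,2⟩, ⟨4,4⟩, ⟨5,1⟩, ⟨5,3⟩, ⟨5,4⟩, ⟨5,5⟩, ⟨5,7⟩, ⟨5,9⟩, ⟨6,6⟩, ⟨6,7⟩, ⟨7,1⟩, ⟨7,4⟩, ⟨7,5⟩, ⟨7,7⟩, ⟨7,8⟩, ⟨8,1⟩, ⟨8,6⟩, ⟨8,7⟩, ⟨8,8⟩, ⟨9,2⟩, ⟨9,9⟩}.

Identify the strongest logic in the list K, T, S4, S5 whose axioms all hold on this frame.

Reflexive (axiom T): yes — every world is R-related to itself.
Transitive (axiom 4): no — 0 R 4 and 4 R 1, but not 0 R 1.
Euclidean (axiom 5): no — 1 R 3 and 1 R 8, but not 3 R 8.
So F validates K, T; S4 would additionally require R to be transitive. The strongest is T.

T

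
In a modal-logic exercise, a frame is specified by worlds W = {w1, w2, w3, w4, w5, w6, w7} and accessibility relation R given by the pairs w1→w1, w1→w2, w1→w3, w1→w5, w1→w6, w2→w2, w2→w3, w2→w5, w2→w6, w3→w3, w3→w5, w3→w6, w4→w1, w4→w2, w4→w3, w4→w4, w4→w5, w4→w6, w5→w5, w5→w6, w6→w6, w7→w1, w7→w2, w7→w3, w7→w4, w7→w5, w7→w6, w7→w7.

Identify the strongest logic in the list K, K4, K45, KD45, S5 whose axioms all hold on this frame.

K4

Transitive (axiom 4): yes — every two-step R-path is closed by a direct edge.
Euclidean (axiom 5): no — w1 R w3 and w1 R w2, but not w3 R w2.
Serial (axiom D): yes — every world has a successor (e.g. w1 R w1).
Reflexive (axiom T): yes — every world is R-related to itself.
So F validates K, K4; K45 would additionally require R to be Euclidean. The strongest is K4.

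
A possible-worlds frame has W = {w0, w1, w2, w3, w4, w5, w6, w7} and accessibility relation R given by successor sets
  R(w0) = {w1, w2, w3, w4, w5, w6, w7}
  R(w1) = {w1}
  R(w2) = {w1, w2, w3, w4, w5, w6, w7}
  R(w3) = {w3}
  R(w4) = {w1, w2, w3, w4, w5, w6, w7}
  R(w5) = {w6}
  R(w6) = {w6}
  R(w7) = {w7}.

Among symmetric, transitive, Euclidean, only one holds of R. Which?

Symmetric: no — w0 R w1 but not w1 R w0.
Transitive: yes — every two-step R-path is closed by a direct edge.
Euclidean: no — w0 R w1 and w0 R w2, but not w1 R w2.
Only transitive holds.

transitive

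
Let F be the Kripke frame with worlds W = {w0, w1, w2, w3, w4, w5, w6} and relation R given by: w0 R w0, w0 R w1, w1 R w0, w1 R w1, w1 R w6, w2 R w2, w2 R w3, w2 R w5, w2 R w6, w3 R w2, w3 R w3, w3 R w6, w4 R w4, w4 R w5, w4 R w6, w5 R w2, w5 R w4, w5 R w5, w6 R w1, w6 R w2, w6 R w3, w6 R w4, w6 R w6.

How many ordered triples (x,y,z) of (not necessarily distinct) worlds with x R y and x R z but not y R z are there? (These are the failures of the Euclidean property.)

20

Enumerating: (w1,w0,w6), (w1,w6,w0), (w2,w3,w5), (w2,w5,w3), (w2,w5,w6), (w2,w6,w5), (w4,w5,w6), (w4,w6,w5), (w5,w2,w4), (w5,w4,w2), (w6,w1,w2), (w6,w1,w3), … and 8 more.
Total: 20.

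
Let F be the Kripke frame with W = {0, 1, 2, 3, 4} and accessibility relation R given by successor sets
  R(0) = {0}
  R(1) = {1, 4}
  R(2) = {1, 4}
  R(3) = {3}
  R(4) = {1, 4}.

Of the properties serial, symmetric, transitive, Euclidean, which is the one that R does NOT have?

symmetric

Serial: yes — every world has a successor (e.g. 0 R 0).
Symmetric: no — 2 R 1 but not 1 R 2.
Transitive: yes — every two-step R-path is closed by a direct edge.
Euclidean: yes — any two successors of a common world are R-related.
Only symmetric fails.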